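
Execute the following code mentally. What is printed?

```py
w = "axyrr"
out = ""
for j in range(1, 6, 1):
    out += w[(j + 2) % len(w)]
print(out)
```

j=1: add w[3]='r' → 'r'
j=2: add w[4]='r' → 'rr'
j=3: add w[0]='a' → 'rra'
j=4: add w[1]='x' → 'rrax'
j=5: add w[2]='y' → 'rraxy'

rraxy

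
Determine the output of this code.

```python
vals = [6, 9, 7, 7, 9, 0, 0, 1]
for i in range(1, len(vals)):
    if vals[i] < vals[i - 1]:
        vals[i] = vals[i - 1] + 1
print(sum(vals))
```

90

i=1: 9>=6, unchanged → [6, 9, 7, 7, 9, 0, 0, 1]
i=2: 7<9, vals[2] = 9+1 = 10 → [6, 9, 10, 7, 9, 0, 0, 1]
i=3: 7<10, vals[3] = 10+1 = 11 → [6, 9, 10, 11, 9, 0, 0, 1]
i=4: 9<11, vals[4] = 11+1 = 12 → [6, 9, 10, 11, 12, 0, 0, 1]
i=5: 0<12, vals[5] = 12+1 = 13 → [6, 9, 10, 11, 12, 13, 0, 1]
i=6: 0<13, vals[6] = 13+1 = 14 → [6, 9, 10, 11, 12, 13, 14, 1]
i=7: 1<14, vals[7] = 14+1 = 15 → [6, 9, 10, 11, 12, 13, 14, 15]
sum = 90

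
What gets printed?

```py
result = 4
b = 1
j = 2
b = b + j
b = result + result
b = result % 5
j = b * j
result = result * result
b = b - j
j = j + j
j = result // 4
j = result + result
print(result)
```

b = 1+2 = 3
b = 4+4 = 8
b = 4%5 = 4
j = 4*2 = 8
result = 4*4 = 16
b = 4-8 = -4
j = 8+8 = 16
j = 16//4 = 4
j = 16+16 = 32

16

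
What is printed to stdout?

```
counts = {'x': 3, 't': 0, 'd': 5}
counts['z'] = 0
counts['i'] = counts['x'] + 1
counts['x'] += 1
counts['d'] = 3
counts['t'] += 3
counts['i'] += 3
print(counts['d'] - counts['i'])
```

counts['z'] = 0 → {'x': 3, 't': 0, 'd': 5, 'z': 0}
counts['i'] = counts['x']+1 = 4 → {'x': 3, 't': 0, 'd': 5, 'z': 0, 'i': 4}
counts['x'] = 3+1 = 4 → {'x': 4, 't': 0, 'd': 5, 'z': 0, 'i': 4}
counts['d'] = 3 → {'x': 4, 't': 0, 'd': 3, 'z': 0, 'i': 4}
counts['t'] = 0+3 = 3 → {'x': 4, 't': 3, 'd': 3, 'z': 0, 'i': 4}
counts['i'] = 4+3 = 7 → {'x': 4, 't': 3, 'd': 3, 'z': 0, 'i': 7}
counts['d']-counts['i'] = 3-7 = -4

-4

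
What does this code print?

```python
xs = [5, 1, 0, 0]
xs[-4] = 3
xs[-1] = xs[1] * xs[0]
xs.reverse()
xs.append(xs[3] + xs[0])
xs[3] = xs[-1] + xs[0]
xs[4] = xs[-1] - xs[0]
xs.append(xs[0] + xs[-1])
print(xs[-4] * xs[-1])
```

6

xs[-4] = 3 → [3, 1, 0, 0]
xs[-1] = xs[1]*xs[0] = 1*3 = 3 → [3, 1, 0, 3]
reverse → [3, 0, 1, 3]
append xs[3]+xs[0] = 3+3 = 6 → [3, 0, 1, 3, 6]
xs[3] = xs[-1]+xs[0] = 6+3 = 9 → [3, 0, 1, 9, 6]
xs[4] = xs[-1]-xs[0] = 6-3 = 3 → [3, 0, 1, 9, 3]
append xs[0]+xs[-1] = 3+3 = 6 → [3, 0, 1, 9, 3, 6]
xs[-4]*xs[-1] = 1*6 = 6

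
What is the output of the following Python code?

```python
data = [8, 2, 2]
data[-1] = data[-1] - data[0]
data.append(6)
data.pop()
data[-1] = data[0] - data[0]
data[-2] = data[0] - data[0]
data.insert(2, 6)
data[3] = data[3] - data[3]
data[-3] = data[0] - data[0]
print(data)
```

data[-1] = data[-1]-data[0] = 2-8 = -6 → [8, 2, -6]
append 6 → [8, 2, -6, 6]
pop() removes 6 → [8, 2, -6]
data[-1] = data[0]-data[0] = 8-8 = 0 → [8, 2, 0]
data[-2] = data[0]-data[0] = 8-8 = 0 → [8, 0, 0]
insert 6 at 2 → [8, 0, 6, 0]
data[3] = data[3]-data[3] = 0-0 = 0 → [8, 0, 6, 0]
data[-3] = data[0]-data[0] = 8-8 = 0 → [8, 0, 6, 0]

[8, 0, 6, 0]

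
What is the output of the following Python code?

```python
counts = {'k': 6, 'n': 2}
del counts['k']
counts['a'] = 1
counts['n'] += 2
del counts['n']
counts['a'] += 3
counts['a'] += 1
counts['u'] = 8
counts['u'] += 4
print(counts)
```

del 'k' → {'n': 2}
counts['a'] = 1 → {'n': 2, 'a': 1}
counts['n'] = 2+2 = 4 → {'n': 4, 'a': 1}
del 'n' → {'a': 1}
counts['a'] = 1+3 = 4 → {'a': 4}
counts['a'] = 4+1 = 5 → {'a': 5}
counts['u'] = 8 → {'a': 5, 'u': 8}
counts['u'] = 8+4 = 12 → {'a': 5, 'u': 12}

{'a': 5, 'u': 12}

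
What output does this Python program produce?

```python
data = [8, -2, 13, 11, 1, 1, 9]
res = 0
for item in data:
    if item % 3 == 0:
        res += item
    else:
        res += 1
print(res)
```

15

item=8: not %3==0, res = 0+1 = 1
item=-2: not %3==0, res = 1+1 = 2
item=13: not %3==0, res = 2+1 = 3
item=11: not %3==0, res = 3+1 = 4
item=1: not %3==0, res = 4+1 = 5
item=1: not %3==0, res = 5+1 = 6
item=9: %3==0, res = 6+9 = 15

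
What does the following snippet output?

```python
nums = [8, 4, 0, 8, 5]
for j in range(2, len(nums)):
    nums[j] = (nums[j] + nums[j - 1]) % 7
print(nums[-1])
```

3

j=2: nums[2] = (0+4)%7 = 4 → [8, 4, 4, 8, 5]
j=3: nums[3] = (8+4)%7 = 5 → [8, 4, 4, 5, 5]
j=4: nums[4] = (5+5)%7 = 3 → [8, 4, 4, 5, 3]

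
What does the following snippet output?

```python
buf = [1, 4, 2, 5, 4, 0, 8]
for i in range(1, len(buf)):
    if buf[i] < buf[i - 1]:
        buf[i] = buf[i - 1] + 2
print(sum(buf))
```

55

i=1: 4>=1, unchanged → [1, 4, 2, 5, 4, 0, 8]
i=2: 2<4, buf[2] = 4+2 = 6 → [1, 4, 6, 5, 4, 0, 8]
i=3: 5<6, buf[3] = 6+2 = 8 → [1, 4, 6, 8, 4, 0, 8]
i=4: 4<8, buf[4] = 8+2 = 10 → [1, 4, 6, 8, 10, 0, 8]
i=5: 0<10, buf[5] = 10+2 = 12 → [1, 4, 6, 8, 10, 12, 8]
i=6: 8<12, buf[6] = 12+2 = 14 → [1, 4, 6, 8, 10, 12, 14]
sum = 55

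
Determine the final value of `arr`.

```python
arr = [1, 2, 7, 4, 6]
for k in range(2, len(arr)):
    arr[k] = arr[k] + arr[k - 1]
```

k=2: arr[2] = 7+2 = 9 → [1, 2, 9, 4, 6]
k=3: arr[3] = 4+9 = 13 → [1, 2, 9, 13, 6]
k=4: arr[4] = 6+13 = 19 → [1, 2, 9, 13, 19]

[1, 2, 9, 13, 19]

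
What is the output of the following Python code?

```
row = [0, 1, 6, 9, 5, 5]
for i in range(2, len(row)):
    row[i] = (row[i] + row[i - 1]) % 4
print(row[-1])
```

2

i=2: row[2] = (6+1)%4 = 3 → [0, 1, 3, 9, 5, 5]
i=3: row[3] = (9+3)%4 = 0 → [0, 1, 3, 0, 5, 5]
i=4: row[4] = (5+0)%4 = 1 → [0, 1, 3, 0, 1, 5]
i=5: row[5] = (5+1)%4 = 2 → [0, 1, 3, 0, 1, 2]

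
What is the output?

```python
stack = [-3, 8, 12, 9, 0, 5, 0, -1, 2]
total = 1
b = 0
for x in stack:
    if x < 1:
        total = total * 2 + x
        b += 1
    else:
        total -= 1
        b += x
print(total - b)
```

x=-3: <1, total = 1*2+(-3) = -1; b=1
x=8: not <1, total = (-1)-1 = -2; b=9
x=12: not <1, total = (-2)-1 = -3; b=21
x=9: not <1, total = (-3)-1 = -4; b=30
x=0: <1, total = (-4)*2+0 = -8; b=31
x=5: not <1, total = (-8)-1 = -9; b=36
x=0: <1, total = (-9)*2+0 = -18; b=37
x=-1: <1, total = (-18)*2+(-1) = -37; b=38
x=2: not <1, total = (-37)-1 = -38; b=40
total-b = (-38)-40 = -78

-78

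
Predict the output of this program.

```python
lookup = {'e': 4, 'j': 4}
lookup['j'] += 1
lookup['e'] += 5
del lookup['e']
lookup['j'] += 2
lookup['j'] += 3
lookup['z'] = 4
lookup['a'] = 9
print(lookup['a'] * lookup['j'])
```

90

lookup['j'] = 4+1 = 5 → {'e': 4, 'j': 5}
lookup['e'] = 4+5 = 9 → {'e': 9, 'j': 5}
del 'e' → {'j': 5}
lookup['j'] = 5+2 = 7 → {'j': 7}
lookup['j'] = 7+3 = 10 → {'j': 10}
lookup['z'] = 4 → {'j': 10, 'z': 4}
lookup['a'] = 9 → {'j': 10, 'z': 4, 'a': 9}
lookup['a']*lookup['j'] = 9*10 = 90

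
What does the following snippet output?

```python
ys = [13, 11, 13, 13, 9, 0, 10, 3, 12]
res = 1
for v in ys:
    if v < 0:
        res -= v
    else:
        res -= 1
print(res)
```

-8

v=13: not <0, res = 1-1 = 0
v=11: not <0, res = 0-1 = -1
v=13: not <0, res = (-1)-1 = -2
v=13: not <0, res = (-2)-1 = -3
v=9: not <0, res = (-3)-1 = -4
v=0: not <0, res = (-4)-1 = -5
v=10: not <0, res = (-5)-1 = -6
v=3: not <0, res = (-6)-1 = -7
v=12: not <0, res = (-7)-1 = -8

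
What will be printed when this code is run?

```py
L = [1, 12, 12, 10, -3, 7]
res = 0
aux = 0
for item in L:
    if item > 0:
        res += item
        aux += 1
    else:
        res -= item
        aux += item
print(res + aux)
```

item=1: >0, res = 0+1 = 1; aux=1
item=12: >0, res = 1+12 = 13; aux=2
item=12: >0, res = 13+12 = 25; aux=3
item=10: >0, res = 25+10 = 35; aux=4
item=-3: not >0, res = 35-(-3) = 38; aux=1
item=7: >0, res = 38+7 = 45; aux=2
res+aux = 45+2 = 47

47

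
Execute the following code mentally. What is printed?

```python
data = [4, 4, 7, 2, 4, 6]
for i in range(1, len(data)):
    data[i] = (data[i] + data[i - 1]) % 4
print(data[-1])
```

i=1: data[1] = (4+4)%4 = 0 → [4, 0, 7, 2, 4, 6]
i=2: data[2] = (7+0)%4 = 3 → [4, 0, 3, 2, 4, 6]
i=3: data[3] = (2+3)%4 = 1 → [4, 0, 3, 1, 4, 6]
i=4: data[4] = (4+1)%4 = 1 → [4, 0, 3, 1, 1, 6]
i=5: data[5] = (6+1)%4 = 3 → [4, 0, 3, 1, 1, 3]

3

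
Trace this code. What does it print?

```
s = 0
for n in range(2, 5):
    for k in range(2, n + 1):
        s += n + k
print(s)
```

36

n=2,k=2: s = 0+4 = 4
n=3,k=2: s = 4+5 = 9
n=3,k=3: s = 9+6 = 15
n=4,k=2: s = 15+6 = 21
n=4,k=3: s = 21+7 = 28
n=4,k=4: s = 28+8 = 36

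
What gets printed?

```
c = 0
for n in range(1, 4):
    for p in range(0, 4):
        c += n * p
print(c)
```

n=1,p=0: c = 0+0 = 0
n=1,p=1: c = 0+1 = 1
n=1,p=2: c = 1+2 = 3
n=1,p=3: c = 3+3 = 6
n=2,p=0: c = 6+0 = 6
n=2,p=1: c = 6+2 = 8
n=2,p=2: c = 8+4 = 12
n=2,p=3: c = 12+6 = 18
n=3,p=0: c = 18+0 = 18
n=3,p=1: c = 18+3 = 21
n=3,p=2: c = 21+6 = 27
n=3,p=3: c = 27+9 = 36

36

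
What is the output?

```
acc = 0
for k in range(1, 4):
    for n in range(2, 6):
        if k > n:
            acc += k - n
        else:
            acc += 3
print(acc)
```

k=1,n=2: not 1>2, acc = 0+3 = 3
k=1,n=3: not 1>3, acc = 3+3 = 6
k=1,n=4: not 1>4, acc = 6+3 = 9
k=1,n=5: not 1>5, acc = 9+3 = 12
k=2,n=2: not 2>2, acc = 12+3 = 15
k=2,n=3: not 2>3, acc = 15+3 = 18
k=2,n=4: not 2>4, acc = 18+3 = 21
k=2,n=5: not 2>5, acc = 21+3 = 24
k=3,n=2: 3>2, acc = 24+1 = 25
k=3,n=3: not 3>3, acc = 25+3 = 28
k=3,n=4: not 3>4, acc = 28+3 = 31
k=3,n=5: not 3>5, acc = 31+3 = 34

34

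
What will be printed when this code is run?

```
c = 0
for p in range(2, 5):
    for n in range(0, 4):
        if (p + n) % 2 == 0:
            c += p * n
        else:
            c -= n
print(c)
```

14

p=2,n=0: even sum, c = 0+0 = 0
p=2,n=1: odd sum, c = 0-1 = -1
p=2,n=2: even sum, c = (-1)+4 = 3
p=2,n=3: odd sum, c = 3-3 = 0
p=3,n=0: odd sum, c = 0-0 = 0
p=3,n=1: even sum, c = 0+3 = 3
p=3,n=2: odd sum, c = 3-2 = 1
p=3,n=3: even sum, c = 1+9 = 10
p=4,n=0: even sum, c = 10+0 = 10
p=4,n=1: odd sum, c = 10-1 = 9
p=4,n=2: even sum, c = 9+8 = 17
p=4,n=3: odd sum, c = 17-3 = 14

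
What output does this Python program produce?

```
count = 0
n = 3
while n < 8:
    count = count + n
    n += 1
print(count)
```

n=3: count = 0+3 = 3
n=4: count = 3+4 = 7
n=5: count = 7+5 = 12
n=6: count = 12+6 = 18
n=7: count = 18+7 = 25

25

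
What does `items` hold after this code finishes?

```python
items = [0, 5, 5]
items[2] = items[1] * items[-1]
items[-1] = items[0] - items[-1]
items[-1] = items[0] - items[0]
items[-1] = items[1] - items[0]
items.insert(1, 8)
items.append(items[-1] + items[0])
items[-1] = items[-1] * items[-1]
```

items[2] = items[1]*items[-1] = 5*5 = 25 → [0, 5, 25]
items[-1] = items[0]-items[-1] = 0-25 = -25 → [0, 5, -25]
items[-1] = items[0]-items[0] = 0-0 = 0 → [0, 5, 0]
items[-1] = items[1]-items[0] = 5-0 = 5 → [0, 5, 5]
insert 8 at 1 → [0, 8, 5, 5]
append items[-1]+items[0] = 5+0 = 5 → [0, 8, 5, 5, 5]
items[-1] = items[-1]*items[-1] = 5*5 = 25 → [0, 8, 5, 5, 25]

[0, 8, 5, 5, 25]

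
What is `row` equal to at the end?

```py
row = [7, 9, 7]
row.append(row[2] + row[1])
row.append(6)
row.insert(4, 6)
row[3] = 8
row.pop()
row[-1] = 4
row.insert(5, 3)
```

[7, 9, 7, 8, 4, 3]

append row[2]+row[1] = 7+9 = 16 → [7, 9, 7, 16]
append 6 → [7, 9, 7, 16, 6]
insert 6 at 4 → [7, 9, 7, 16, 6, 6]
row[3] = 8 → [7, 9, 7, 8, 6, 6]
pop() removes 6 → [7, 9, 7, 8, 6]
row[-1] = 4 → [7, 9, 7, 8, 4]
insert 3 at 5 → [7, 9, 7, 8, 4, 3]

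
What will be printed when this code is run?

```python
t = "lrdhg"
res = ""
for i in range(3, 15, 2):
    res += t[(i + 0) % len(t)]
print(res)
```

hldgrh

i=3: add t[3]='h' → 'h'
i=5: add t[0]='l' → 'hl'
i=7: add t[2]='d' → 'hld'
i=9: add t[4]='g' → 'hldg'
i=11: add t[1]='r' → 'hldgr'
i=13: add t[3]='h' → 'hldgrh'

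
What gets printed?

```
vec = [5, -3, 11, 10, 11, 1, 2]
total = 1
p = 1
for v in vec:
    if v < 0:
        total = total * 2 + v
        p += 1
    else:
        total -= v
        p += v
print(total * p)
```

v=5: not <0, total = 1-5 = -4; p=6
v=-3: <0, total = (-4)*2+(-3) = -11; p=7
v=11: not <0, total = (-11)-11 = -22; p=18
v=10: not <0, total = (-22)-10 = -32; p=28
v=11: not <0, total = (-32)-11 = -43; p=39
v=1: not <0, total = (-43)-1 = -44; p=40
v=2: not <0, total = (-44)-2 = -46; p=42
total*p = (-46)*42 = -1932

-1932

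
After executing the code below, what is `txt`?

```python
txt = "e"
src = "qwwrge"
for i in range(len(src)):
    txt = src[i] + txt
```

i=0: prepend 'q' → 'qe'
i=1: prepend 'w' → 'wqe'
i=2: prepend 'w' → 'wwqe'
i=3: prepend 'r' → 'rwwqe'
i=4: prepend 'g' → 'grwwqe'
i=5: prepend 'e' → 'egrwwqe'

'egrwwqe'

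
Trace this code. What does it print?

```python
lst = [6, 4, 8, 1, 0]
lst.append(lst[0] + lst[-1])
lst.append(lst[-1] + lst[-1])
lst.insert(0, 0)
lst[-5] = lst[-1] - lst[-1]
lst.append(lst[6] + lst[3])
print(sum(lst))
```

35

append lst[0]+lst[-1] = 6+0 = 6 → [6, 4, 8, 1, 0, 6]
append lst[-1]+lst[-1] = 6+6 = 12 → [6, 4, 8, 1, 0, 6, 12]
insert 0 at 0 → [0, 6, 4, 8, 1, 0, 6, 12]
lst[-5] = lst[-1]-lst[-1] = 12-12 = 0 → [0, 6, 4, 0, 1, 0, 6, 12]
append lst[6]+lst[3] = 6+0 = 6 → [0, 6, 4, 0, 1, 0, 6, 12, 6]
sum = 35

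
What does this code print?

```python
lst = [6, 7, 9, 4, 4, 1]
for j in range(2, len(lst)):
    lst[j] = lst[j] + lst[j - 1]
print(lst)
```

j=2: lst[2] = 9+7 = 16 → [6, 7, 16, 4, 4, 1]
j=3: lst[3] = 4+16 = 20 → [6, 7, 16, 20, 4, 1]
j=4: lst[4] = 4+20 = 24 → [6, 7, 16, 20, 24, 1]
j=5: lst[5] = 1+24 = 25 → [6, 7, 16, 20, 24, 25]

[6, 7, 16, 20, 24, 25]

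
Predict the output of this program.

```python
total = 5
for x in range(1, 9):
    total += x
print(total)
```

x=1: total = 5+1 = 6
x=2: total = 6+2 = 8
x=3: total = 8+3 = 11
x=4: total = 11+4 = 15
x=5: total = 15+5 = 20
x=6: total = 20+6 = 26
x=7: total = 26+7 = 33
x=8: total = 33+8 = 41

41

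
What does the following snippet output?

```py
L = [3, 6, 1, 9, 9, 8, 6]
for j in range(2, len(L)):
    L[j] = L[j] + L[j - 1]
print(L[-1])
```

j=2: L[2] = 1+6 = 7 → [3, 6, 7, 9, 9, 8, 6]
j=3: L[3] = 9+7 = 16 → [3, 6, 7, 16, 9, 8, 6]
j=4: L[4] = 9+16 = 25 → [3, 6, 7, 16, 25, 8, 6]
j=5: L[5] = 8+25 = 33 → [3, 6, 7, 16, 25, 33, 6]
j=6: L[6] = 6+33 = 39 → [3, 6, 7, 16, 25, 33, 39]

39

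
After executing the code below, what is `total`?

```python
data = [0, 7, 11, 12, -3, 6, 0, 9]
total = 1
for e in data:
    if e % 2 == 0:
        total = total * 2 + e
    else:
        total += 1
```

e=0: even, total = 1*2+0 = 2
e=7: not even, total = 2+1 = 3
e=11: not even, total = 3+1 = 4
e=12: even, total = 4*2+12 = 20
e=-3: not even, total = 20+1 = 21
e=6: even, total = 21*2+6 = 48
e=0: even, total = 48*2+0 = 96
e=9: not even, total = 96+1 = 97

97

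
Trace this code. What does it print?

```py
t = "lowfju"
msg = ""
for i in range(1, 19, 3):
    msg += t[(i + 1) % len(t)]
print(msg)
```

i=1: add t[2]='w' → 'w'
i=4: add t[5]='u' → 'wu'
i=7: add t[2]='w' → 'wuw'
i=10: add t[5]='u' → 'wuwu'
i=13: add t[2]='w' → 'wuwuw'
i=16: add t[5]='u' → 'wuwuwu'

wuwuwu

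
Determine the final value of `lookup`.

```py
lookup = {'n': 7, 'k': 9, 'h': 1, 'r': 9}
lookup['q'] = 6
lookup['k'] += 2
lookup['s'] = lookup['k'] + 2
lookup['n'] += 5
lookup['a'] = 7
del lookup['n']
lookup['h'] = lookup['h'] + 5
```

lookup['q'] = 6 → {'n': 7, 'k': 9, 'h': 1, 'r': 9, 'q': 6}
lookup['k'] = 9+2 = 11 → {'n': 7, 'k': 11, 'h': 1, 'r': 9, 'q': 6}
lookup['s'] = lookup['k']+2 = 13 → {'n': 7, 'k': 11, 'h': 1, 'r': 9, 'q': 6, 's': 13}
lookup['n'] = 7+5 = 12 → {'n': 12, 'k': 11, 'h': 1, 'r': 9, 'q': 6, 's': 13}
lookup['a'] = 7 → {'n': 12, 'k': 11, 'h': 1, 'r': 9, 'q': 6, 's': 13, 'a': 7}
del 'n' → {'k': 11, 'h': 1, 'r': 9, 'q': 6, 's': 13, 'a': 7}
lookup['h'] = lookup['h']+5 = 6 → {'k': 11, 'h': 6, 'r': 9, 'q': 6, 's': 13, 'a': 7}

{'k': 11, 'h': 6, 'r': 9, 'q': 6, 's': 13, 'a': 7}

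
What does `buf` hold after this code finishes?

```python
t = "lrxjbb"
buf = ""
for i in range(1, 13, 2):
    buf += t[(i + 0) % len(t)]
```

'rjbrjb'

i=1: add t[1]='r' → 'r'
i=3: add t[3]='j' → 'rj'
i=5: add t[5]='b' → 'rjb'
i=7: add t[1]='r' → 'rjbr'
i=9: add t[3]='j' → 'rjbrj'
i=11: add t[5]='b' → 'rjbrjb'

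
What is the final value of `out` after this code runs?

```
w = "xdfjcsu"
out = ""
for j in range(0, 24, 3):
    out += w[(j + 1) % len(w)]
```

'dcxjufsd'

j=0: add w[1]='d' → 'd'
j=3: add w[4]='c' → 'dc'
j=6: add w[0]='x' → 'dcx'
j=9: add w[3]='j' → 'dcxj'
j=12: add w[6]='u' → 'dcxju'
j=15: add w[2]='f' → 'dcxjuf'
j=18: add w[5]='s' → 'dcxjufs'
j=21: add w[1]='d' → 'dcxjufsd'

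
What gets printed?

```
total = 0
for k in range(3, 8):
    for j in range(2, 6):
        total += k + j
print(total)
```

k=3,j=2: total = 0+5 = 5
k=3,j=3: total = 5+6 = 11
k=3,j=4: total = 11+7 = 18
k=3,j=5: total = 18+8 = 26
k=4,j=2: total = 26+6 = 32
k=4,j=3: total = 32+7 = 39
k=4,j=4: total = 39+8 = 47
k=4,j=5: total = 47+9 = 56
k=5,j=2: total = 56+7 = 63
k=5,j=3: total = 63+8 = 71
k=5,j=4: total = 71+9 = 80
k=5,j=5: total = 80+10 = 90
k=6,j=2: total = 90+8 = 98
k=6,j=3: total = 98+9 = 107
k=6,j=4: total = 107+10 = 117
k=6,j=5: total = 117+11 = 128
k=7,j=2: total = 128+9 = 137
k=7,j=3: total = 137+10 = 147
k=7,j=4: total = 147+11 = 158
k=7,j=5: total = 158+12 = 170

170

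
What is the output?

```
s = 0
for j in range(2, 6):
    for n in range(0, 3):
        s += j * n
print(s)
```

42

j=2,n=0: s = 0+0 = 0
j=2,n=1: s = 0+2 = 2
j=2,n=2: s = 2+4 = 6
j=3,n=0: s = 6+0 = 6
j=3,n=1: s = 6+3 = 9
j=3,n=2: s = 9+6 = 15
j=4,n=0: s = 15+0 = 15
j=4,n=1: s = 15+4 = 19
j=4,n=2: s = 19+8 = 27
j=5,n=0: s = 27+0 = 27
j=5,n=1: s = 27+5 = 32
j=5,n=2: s = 32+10 = 42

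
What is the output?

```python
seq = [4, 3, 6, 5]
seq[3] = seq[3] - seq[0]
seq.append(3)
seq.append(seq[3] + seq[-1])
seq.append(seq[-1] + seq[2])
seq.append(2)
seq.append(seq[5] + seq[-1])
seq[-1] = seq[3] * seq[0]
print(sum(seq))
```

seq[3] = seq[3]-seq[0] = 5-4 = 1 → [4, 3, 6, 1]
append 3 → [4, 3, 6, 1, 3]
append seq[3]+seq[-1] = 1+3 = 4 → [4, 3, 6, 1, 3, 4]
append seq[-1]+seq[2] = 4+6 = 10 → [4, 3, 6, 1, 3, 4, 10]
append 2 → [4, 3, 6, 1, 3, 4, 10, 2]
append seq[5]+seq[-1] = 4+2 = 6 → [4, 3, 6, 1, 3, 4, 10, 2, 6]
seq[-1] = seq[3]*seq[0] = 1*4 = 4 → [4, 3, 6, 1, 3, 4, 10, 2, 4]
sum = 37

37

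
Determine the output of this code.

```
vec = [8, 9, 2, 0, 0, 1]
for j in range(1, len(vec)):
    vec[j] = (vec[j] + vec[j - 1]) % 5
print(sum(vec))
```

j=1: vec[1] = (9+8)%5 = 2 → [8, 2, 2, 0, 0, 1]
j=2: vec[2] = (2+2)%5 = 4 → [8, 2, 4, 0, 0, 1]
j=3: vec[3] = (0+4)%5 = 4 → [8, 2, 4, 4, 0, 1]
j=4: vec[4] = (0+4)%5 = 4 → [8, 2, 4, 4, 4, 1]
j=5: vec[5] = (1+4)%5 = 0 → [8, 2, 4, 4, 4, 0]
sum = 22

22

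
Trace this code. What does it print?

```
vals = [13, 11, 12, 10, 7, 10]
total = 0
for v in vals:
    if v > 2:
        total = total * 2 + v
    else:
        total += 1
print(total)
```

752

v=13: >2, total = 0*2+13 = 13
v=11: >2, total = 13*2+11 = 37
v=12: >2, total = 37*2+12 = 86
v=10: >2, total = 86*2+10 = 182
v=7: >2, total = 182*2+7 = 371
v=10: >2, total = 371*2+10 = 752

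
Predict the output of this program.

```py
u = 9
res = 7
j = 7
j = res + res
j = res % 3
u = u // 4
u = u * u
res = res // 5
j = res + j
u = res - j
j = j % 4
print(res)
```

1

j = 7+7 = 14
j = 7%3 = 1
u = 9//4 = 2
u = 2*2 = 4
res = 7//5 = 1
j = 1+1 = 2
u = 1-2 = -1
j = 2%4 = 2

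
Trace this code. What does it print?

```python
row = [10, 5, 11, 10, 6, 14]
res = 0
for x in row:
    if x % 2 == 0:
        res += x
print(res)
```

x=10: even, res = 0+10 = 10
x=5: not even
x=11: not even
x=10: even, res = 10+10 = 20
x=6: even, res = 20+6 = 26
x=14: even, res = 26+14 = 40

40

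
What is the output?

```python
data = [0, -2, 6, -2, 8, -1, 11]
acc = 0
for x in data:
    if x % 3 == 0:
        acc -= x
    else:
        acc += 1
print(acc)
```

x=0: %3==0, acc = 0-0 = 0
x=-2: not %3==0, acc = 0+1 = 1
x=6: %3==0, acc = 1-6 = -5
x=-2: not %3==0, acc = (-5)+1 = -4
x=8: not %3==0, acc = (-4)+1 = -3
x=-1: not %3==0, acc = (-3)+1 = -2
x=11: not %3==0, acc = (-2)+1 = -1

-1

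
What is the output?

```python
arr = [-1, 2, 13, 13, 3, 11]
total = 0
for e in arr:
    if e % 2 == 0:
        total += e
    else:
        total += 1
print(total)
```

e=-1: not even, total = 0+1 = 1
e=2: even, total = 1+2 = 3
e=13: not even, total = 3+1 = 4
e=13: not even, total = 4+1 = 5
e=3: not even, total = 5+1 = 6
e=11: not even, total = 6+1 = 7

7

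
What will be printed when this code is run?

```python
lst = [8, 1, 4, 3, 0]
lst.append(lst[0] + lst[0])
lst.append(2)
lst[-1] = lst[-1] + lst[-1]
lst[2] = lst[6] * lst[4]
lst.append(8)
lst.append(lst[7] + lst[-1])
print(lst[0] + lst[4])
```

8

append lst[0]+lst[0] = 8+8 = 16 → [8, 1, 4, 3, 0, 16]
append 2 → [8, 1, 4, 3, 0, 16, 2]
lst[-1] = lst[-1]+lst[-1] = 2+2 = 4 → [8, 1, 4, 3, 0, 16, 4]
lst[2] = lst[6]*lst[4] = 4*0 = 0 → [8, 1, 0, 3, 0, 16, 4]
append 8 → [8, 1, 0, 3, 0, 16, 4, 8]
append lst[7]+lst[-1] = 8+8 = 16 → [8, 1, 0, 3, 0, 16, 4, 8, 16]
lst[0]+lst[4] = 8+0 = 8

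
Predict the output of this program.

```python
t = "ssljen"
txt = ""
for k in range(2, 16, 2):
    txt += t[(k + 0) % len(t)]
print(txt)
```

k=2: add t[2]='l' → 'l'
k=4: add t[4]='e' → 'le'
k=6: add t[0]='s' → 'les'
k=8: add t[2]='l' → 'lesl'
k=10: add t[4]='e' → 'lesle'
k=12: add t[0]='s' → 'lesles'
k=14: add t[2]='l' → 'leslesl'

leslesl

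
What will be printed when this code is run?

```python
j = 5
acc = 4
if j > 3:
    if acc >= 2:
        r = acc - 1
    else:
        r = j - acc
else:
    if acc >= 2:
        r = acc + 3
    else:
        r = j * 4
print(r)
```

j=5, acc=4
j > 3 is True; acc >= 2 is True
→ r = acc - 1 = 3

3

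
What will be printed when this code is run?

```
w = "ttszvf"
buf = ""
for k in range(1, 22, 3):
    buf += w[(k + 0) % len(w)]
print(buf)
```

k=1: add w[1]='t' → 't'
k=4: add w[4]='v' → 'tv'
k=7: add w[1]='t' → 'tvt'
k=10: add w[4]='v' → 'tvtv'
k=13: add w[1]='t' → 'tvtvt'
k=16: add w[4]='v' → 'tvtvtv'
k=19: add w[1]='t' → 'tvtvtvt'

tvtvtvt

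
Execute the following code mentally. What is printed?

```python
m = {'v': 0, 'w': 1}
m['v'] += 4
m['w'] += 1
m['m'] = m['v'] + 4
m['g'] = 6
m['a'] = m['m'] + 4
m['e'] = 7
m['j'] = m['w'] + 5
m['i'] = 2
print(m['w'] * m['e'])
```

14

m['v'] = 0+4 = 4 → {'v': 4, 'w': 1}
m['w'] = 1+1 = 2 → {'v': 4, 'w': 2}
m['m'] = m['v']+4 = 8 → {'v': 4, 'w': 2, 'm': 8}
m['g'] = 6 → {'v': 4, 'w': 2, 'm': 8, 'g': 6}
m['a'] = m['m']+4 = 12 → {'v': 4, 'w': 2, 'm': 8, 'g': 6, 'a': 12}
m['e'] = 7 → {'v': 4, 'w': 2, 'm': 8, 'g': 6, 'a': 12, 'e': 7}
m['j'] = m['w']+5 = 7 → {'v': 4, 'w': 2, 'm': 8, 'g': 6, 'a': 12, 'e': 7, 'j': 7}
m['i'] = 2 → {'v': 4, 'w': 2, 'm': 8, 'g': 6, 'a': 12, 'e': 7, 'j': 7, 'i': 2}
m['w']*m['e'] = 2*7 = 14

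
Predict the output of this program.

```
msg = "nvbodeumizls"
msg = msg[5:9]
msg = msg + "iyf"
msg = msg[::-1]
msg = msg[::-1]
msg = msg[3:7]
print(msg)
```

slice [5:9] → 'eumi'
+ 'iyf' → 'eumiiyf'
reverse → 'fyiimue'
reverse → 'eumiiyf'
slice [3:7] → 'iiyf'

iiyf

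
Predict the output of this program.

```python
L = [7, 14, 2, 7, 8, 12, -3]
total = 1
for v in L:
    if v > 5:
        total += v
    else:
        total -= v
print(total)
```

50

v=7: >5, total = 1+7 = 8
v=14: >5, total = 8+14 = 22
v=2: not >5, total = 22-2 = 20
v=7: >5, total = 20+7 = 27
v=8: >5, total = 27+8 = 35
v=12: >5, total = 35+12 = 47
v=-3: not >5, total = 47-(-3) = 50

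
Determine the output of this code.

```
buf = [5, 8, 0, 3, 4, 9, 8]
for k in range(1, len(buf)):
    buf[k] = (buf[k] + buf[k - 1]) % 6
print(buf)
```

[5, 1, 1, 4, 2, 5, 1]

k=1: buf[1] = (8+5)%6 = 1 → [5, 1, 0, 3, 4, 9, 8]
k=2: buf[2] = (0+1)%6 = 1 → [5, 1, 1, 3, 4, 9, 8]
k=3: buf[3] = (3+1)%6 = 4 → [5, 1, 1, 4, 4, 9, 8]
k=4: buf[4] = (4+4)%6 = 2 → [5, 1, 1, 4, 2, 9, 8]
k=5: buf[5] = (9+2)%6 = 5 → [5, 1, 1, 4, 2, 5, 8]
k=6: buf[6] = (8+5)%6 = 1 → [5, 1, 1, 4, 2, 5, 1]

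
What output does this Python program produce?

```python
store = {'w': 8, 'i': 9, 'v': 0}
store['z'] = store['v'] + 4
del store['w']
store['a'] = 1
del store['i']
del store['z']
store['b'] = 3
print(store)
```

{'v': 0, 'a': 1, 'b': 3}

store['z'] = store['v']+4 = 4 → {'w': 8, 'i': 9, 'v': 0, 'z': 4}
del 'w' → {'i': 9, 'v': 0, 'z': 4}
store['a'] = 1 → {'i': 9, 'v': 0, 'z': 4, 'a': 1}
del 'i' → {'v': 0, 'z': 4, 'a': 1}
del 'z' → {'v': 0, 'a': 1}
store['b'] = 3 → {'v': 0, 'a': 1, 'b': 3}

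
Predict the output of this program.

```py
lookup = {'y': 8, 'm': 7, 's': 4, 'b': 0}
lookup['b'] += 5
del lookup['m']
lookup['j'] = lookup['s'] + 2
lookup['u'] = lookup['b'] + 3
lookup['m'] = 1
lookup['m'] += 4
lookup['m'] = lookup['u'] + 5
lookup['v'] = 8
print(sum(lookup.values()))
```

lookup['b'] = 0+5 = 5 → {'y': 8, 'm': 7, 's': 4, 'b': 5}
del 'm' → {'y': 8, 's': 4, 'b': 5}
lookup['j'] = lookup['s']+2 = 6 → {'y': 8, 's': 4, 'b': 5, 'j': 6}
lookup['u'] = lookup['b']+3 = 8 → {'y': 8, 's': 4, 'b': 5, 'j': 6, 'u': 8}
lookup['m'] = 1 → {'y': 8, 's': 4, 'b': 5, 'j': 6, 'u': 8, 'm': 1}
lookup['m'] = 1+4 = 5 → {'y': 8, 's': 4, 'b': 5, 'j': 6, 'u': 8, 'm': 5}
lookup['m'] = lookup['u']+5 = 13 → {'y': 8, 's': 4, 'b': 5, 'j': 6, 'u': 8, 'm': 13}
lookup['v'] = 8 → {'y': 8, 's': 4, 'b': 5, 'j': 6, 'u': 8, 'm': 13, 'v': 8}
sum of values = 52

52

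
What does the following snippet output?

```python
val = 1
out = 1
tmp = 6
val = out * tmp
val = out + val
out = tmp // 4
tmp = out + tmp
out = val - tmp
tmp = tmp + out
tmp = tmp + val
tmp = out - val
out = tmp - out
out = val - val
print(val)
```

7

val = 1*6 = 6
val = 1+6 = 7
out = 6//4 = 1
tmp = 1+6 = 7
out = 7-7 = 0
tmp = 7+0 = 7
tmp = 7+7 = 14
tmp = 0-7 = -7
out = (-7)-0 = -7
out = 7-7 = 0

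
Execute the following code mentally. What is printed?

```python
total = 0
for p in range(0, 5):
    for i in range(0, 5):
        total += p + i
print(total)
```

p=0,i=0: total = 0+0 = 0
p=0,i=1: total = 0+1 = 1
p=0,i=2: total = 1+2 = 3
p=0,i=3: total = 3+3 = 6
p=0,i=4: total = 6+4 = 10
p=1,i=0: total = 10+1 = 11
p=1,i=1: total = 11+2 = 13
p=1,i=2: total = 13+3 = 16
p=1,i=3: total = 16+4 = 20
p=1,i=4: total = 20+5 = 25
p=2,i=0: total = 25+2 = 27
p=2,i=1: total = 27+3 = 30
p=2,i=2: total = 30+4 = 34
p=2,i=3: total = 34+5 = 39
p=2,i=4: total = 39+6 = 45
p=3,i=0: total = 45+3 = 48
p=3,i=1: total = 48+4 = 52
p=3,i=2: total = 52+5 = 57
p=3,i=3: total = 57+6 = 63
p=3,i=4: total = 63+7 = 70
p=4,i=0: total = 70+4 = 74
p=4,i=1: total = 74+5 = 79
p=4,i=2: total = 79+6 = 85
p=4,i=3: total = 85+7 = 92
p=4,i=4: total = 92+8 = 100

100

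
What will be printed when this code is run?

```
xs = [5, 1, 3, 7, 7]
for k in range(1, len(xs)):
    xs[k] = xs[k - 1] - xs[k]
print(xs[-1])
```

k=1: xs[1] = 5-1 = 4 → [5, 4, 3, 7, 7]
k=2: xs[2] = 4-3 = 1 → [5, 4, 1, 7, 7]
k=3: xs[3] = 1-7 = -6 → [5, 4, 1, -6, 7]
k=4: xs[4] = (-6)-7 = -13 → [5, 4, 1, -6, -13]

-13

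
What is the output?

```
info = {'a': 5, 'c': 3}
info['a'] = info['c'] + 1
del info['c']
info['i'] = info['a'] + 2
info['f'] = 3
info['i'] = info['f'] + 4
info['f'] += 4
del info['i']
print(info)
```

info['a'] = info['c']+1 = 4 → {'a': 4, 'c': 3}
del 'c' → {'a': 4}
info['i'] = info['a']+2 = 6 → {'a': 4, 'i': 6}
info['f'] = 3 → {'a': 4, 'i': 6, 'f': 3}
info['i'] = info['f']+4 = 7 → {'a': 4, 'i': 7, 'f': 3}
info['f'] = 3+4 = 7 → {'a': 4, 'i': 7, 'f': 7}
del 'i' → {'a': 4, 'f': 7}

{'a': 4, 'f': 7}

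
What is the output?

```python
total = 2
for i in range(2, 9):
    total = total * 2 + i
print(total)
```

630

i=2: total = 2*2+2 = 6
i=3: total = 6*2+3 = 15
i=4: total = 15*2+4 = 34
i=5: total = 34*2+5 = 73
i=6: total = 73*2+6 = 152
i=7: total = 152*2+7 = 311
i=8: total = 311*2+8 = 630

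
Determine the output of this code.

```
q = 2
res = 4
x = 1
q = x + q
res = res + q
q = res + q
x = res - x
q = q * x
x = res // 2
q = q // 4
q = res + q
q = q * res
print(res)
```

q = 1+2 = 3
res = 4+3 = 7
q = 7+3 = 10
x = 7-1 = 6
q = 10*6 = 60
x = 7//2 = 3
q = 60//4 = 15
q = 7+15 = 22
q = 22*7 = 154

7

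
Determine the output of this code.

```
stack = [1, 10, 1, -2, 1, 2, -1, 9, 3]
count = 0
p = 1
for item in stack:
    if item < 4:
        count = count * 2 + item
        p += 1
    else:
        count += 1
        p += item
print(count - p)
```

120

item=1: <4, count = 0*2+1 = 1; p=2
item=10: not <4, count = 1+1 = 2; p=12
item=1: <4, count = 2*2+1 = 5; p=13
item=-2: <4, count = 5*2+(-2) = 8; p=14
item=1: <4, count = 8*2+1 = 17; p=15
item=2: <4, count = 17*2+2 = 36; p=16
item=-1: <4, count = 36*2+(-1) = 71; p=17
item=9: not <4, count = 71+1 = 72; p=26
item=3: <4, count = 72*2+3 = 147; p=27
count-p = 147-27 = 120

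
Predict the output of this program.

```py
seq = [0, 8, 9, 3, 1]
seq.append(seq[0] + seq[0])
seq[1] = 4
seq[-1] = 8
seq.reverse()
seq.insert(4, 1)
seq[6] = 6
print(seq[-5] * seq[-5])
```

append seq[0]+seq[0] = 0+0 = 0 → [0, 8, 9, 3, 1, 0]
seq[1] = 4 → [0, 4, 9, 3, 1, 0]
seq[-1] = 8 → [0, 4, 9, 3, 1, 8]
reverse → [8, 1, 3, 9, 4, 0]
insert 1 at 4 → [8, 1, 3, 9, 1, 4, 0]
seq[6] = 6 → [8, 1, 3, 9, 1, 4, 6]
seq[-5]*seq[-5] = 3*3 = 9

9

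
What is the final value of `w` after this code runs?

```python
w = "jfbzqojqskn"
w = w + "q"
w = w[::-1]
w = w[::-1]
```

+ 'q' → 'jfbzqojqsknq'
reverse → 'qnksqjoqzbfj'
reverse → 'jfbzqojqsknq'

'jfbzqojqsknq'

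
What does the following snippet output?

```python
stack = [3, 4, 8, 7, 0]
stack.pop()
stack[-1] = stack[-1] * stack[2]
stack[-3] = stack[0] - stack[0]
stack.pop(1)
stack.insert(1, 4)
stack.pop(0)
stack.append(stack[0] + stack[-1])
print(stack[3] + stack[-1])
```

120

pop() removes 0 → [3, 4, 8, 7]
stack[-1] = stack[-1]*stack[2] = 7*8 = 56 → [3, 4, 8, 56]
stack[-3] = stack[0]-stack[0] = 3-3 = 0 → [3, 0, 8, 56]
pop(1) removes 0 → [3, 8, 56]
insert 4 at 1 → [3, 4, 8, 56]
pop(0) removes 3 → [4, 8, 56]
append stack[0]+stack[-1] = 4+56 = 60 → [4, 8, 56, 60]
stack[3]+stack[-1] = 60+60 = 120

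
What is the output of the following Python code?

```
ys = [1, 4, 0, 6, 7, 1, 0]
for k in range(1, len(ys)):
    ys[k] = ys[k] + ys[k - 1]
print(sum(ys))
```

78

k=1: ys[1] = 4+1 = 5 → [1, 5, 0, 6, 7, 1, 0]
k=2: ys[2] = 0+5 = 5 → [1, 5, 5, 6, 7, 1, 0]
k=3: ys[3] = 6+5 = 11 → [1, 5, 5, 11, 7, 1, 0]
k=4: ys[4] = 7+11 = 18 → [1, 5, 5, 11, 18, 1, 0]
k=5: ys[5] = 1+18 = 19 → [1, 5, 5, 11, 18, 19, 0]
k=6: ys[6] = 0+19 = 19 → [1, 5, 5, 11, 18, 19, 19]
sum = 78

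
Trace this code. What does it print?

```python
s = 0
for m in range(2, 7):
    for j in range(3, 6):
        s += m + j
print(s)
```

120

m=2,j=3: s = 0+5 = 5
m=2,j=4: s = 5+6 = 11
m=2,j=5: s = 11+7 = 18
m=3,j=3: s = 18+6 = 24
m=3,j=4: s = 24+7 = 31
m=3,j=5: s = 31+8 = 39
m=4,j=3: s = 39+7 = 46
m=4,j=4: s = 46+8 = 54
m=4,j=5: s = 54+9 = 63
m=5,j=3: s = 63+8 = 71
m=5,j=4: s = 71+9 = 80
m=5,j=5: s = 80+10 = 90
m=6,j=3: s = 90+9 = 99
m=6,j=4: s = 99+10 = 109
m=6,j=5: s = 109+11 = 120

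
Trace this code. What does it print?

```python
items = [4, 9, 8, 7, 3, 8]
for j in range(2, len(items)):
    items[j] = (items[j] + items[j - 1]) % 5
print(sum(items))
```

j=2: items[2] = (8+9)%5 = 2 → [4, 9, 2, 7, 3, 8]
j=3: items[3] = (7+2)%5 = 4 → [4, 9, 2, 4, 3, 8]
j=4: items[4] = (3+4)%5 = 2 → [4, 9, 2, 4, 2, 8]
j=5: items[5] = (8+2)%5 = 0 → [4, 9, 2, 4, 2, 0]
sum = 21

21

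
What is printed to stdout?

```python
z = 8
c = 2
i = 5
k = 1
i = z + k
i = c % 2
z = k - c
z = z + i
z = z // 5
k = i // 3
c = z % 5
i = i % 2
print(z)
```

i = 8+1 = 9
i = 2%2 = 0
z = 1-2 = -1
z = (-1)+0 = -1
z = (-1)//5 = -1
k = 0//3 = 0
c = (-1)%5 = 4
i = 0%2 = 0

-1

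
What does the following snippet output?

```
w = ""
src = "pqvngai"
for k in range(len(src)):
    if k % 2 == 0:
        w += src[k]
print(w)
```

k=0: add 'p' → 'p'
k=1: skip
k=2: add 'v' → 'pv'
k=3: skip
k=4: add 'g' → 'pvg'
k=5: skip
k=6: add 'i' → 'pvgi'

pvgi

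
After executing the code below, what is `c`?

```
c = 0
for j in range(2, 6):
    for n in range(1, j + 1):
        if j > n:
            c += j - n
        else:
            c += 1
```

24

j=2,n=1: 2>1, c = 0+1 = 1
j=2,n=2: not 2>2, c = 1+1 = 2
j=3,n=1: 3>1, c = 2+2 = 4
j=3,n=2: 3>2, c = 4+1 = 5
j=3,n=3: not 3>3, c = 5+1 = 6
j=4,n=1: 4>1, c = 6+3 = 9
j=4,n=2: 4>2, c = 9+2 = 11
j=4,n=3: 4>3, c = 11+1 = 12
j=4,n=4: not 4>4, c = 12+1 = 13
j=5,n=1: 5>1, c = 13+4 = 17
j=5,n=2: 5>2, c = 17+3 = 20
j=5,n=3: 5>3, c = 20+2 = 22
j=5,n=4: 5>4, c = 22+1 = 23
j=5,n=5: not 5>5, c = 23+1 = 24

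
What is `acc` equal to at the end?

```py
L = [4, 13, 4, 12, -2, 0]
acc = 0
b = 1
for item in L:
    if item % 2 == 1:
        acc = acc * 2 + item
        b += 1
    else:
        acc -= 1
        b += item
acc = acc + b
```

item=4: not odd, acc = 0-1 = -1; b=5
item=13: odd, acc = (-1)*2+13 = 11; b=6
item=4: not odd, acc = 11-1 = 10; b=10
item=12: not odd, acc = 10-1 = 9; b=22
item=-2: not odd, acc = 9-1 = 8; b=20
item=0: not odd, acc = 8-1 = 7; b=20
acc+b = 7+20 = 27

27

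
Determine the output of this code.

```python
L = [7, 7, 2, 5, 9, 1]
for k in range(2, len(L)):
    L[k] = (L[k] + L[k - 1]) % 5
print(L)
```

[7, 7, 4, 4, 3, 4]

k=2: L[2] = (2+7)%5 = 4 → [7, 7, 4, 5, 9, 1]
k=3: L[3] = (5+4)%5 = 4 → [7, 7, 4, 4, 9, 1]
k=4: L[4] = (9+4)%5 = 3 → [7, 7, 4, 4, 3, 1]
k=5: L[5] = (1+3)%5 = 4 → [7, 7, 4, 4, 3, 4]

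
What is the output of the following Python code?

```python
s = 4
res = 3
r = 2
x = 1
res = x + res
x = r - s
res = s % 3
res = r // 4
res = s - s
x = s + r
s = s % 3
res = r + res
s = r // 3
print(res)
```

2

res = 1+3 = 4
x = 2-4 = -2
res = 4%3 = 1
res = 2//4 = 0
res = 4-4 = 0
x = 4+2 = 6
s = 4%3 = 1
res = 2+0 = 2
s = 2//3 = 0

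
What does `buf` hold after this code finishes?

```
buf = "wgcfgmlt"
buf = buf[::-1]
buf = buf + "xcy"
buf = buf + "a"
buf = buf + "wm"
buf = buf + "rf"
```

reverse → 'tlmgfcgw'
+ 'xcy' → 'tlmgfcgwxcy'
+ 'a' → 'tlmgfcgwxcya'
+ 'wm' → 'tlmgfcgwxcyawm'
+ 'rf' → 'tlmgfcgwxcyawmrf'

'tlmgfcgwxcyawmrf'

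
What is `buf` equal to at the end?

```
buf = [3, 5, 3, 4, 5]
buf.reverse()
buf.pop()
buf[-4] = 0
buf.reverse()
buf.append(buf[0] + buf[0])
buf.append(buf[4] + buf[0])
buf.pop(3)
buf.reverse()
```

[15, 10, 4, 3, 5]

reverse → [5, 4, 3, 5, 3]
pop() removes 3 → [5, 4, 3, 5]
buf[-4] = 0 → [0, 4, 3, 5]
reverse → [5, 3, 4, 0]
append buf[0]+buf[0] = 5+5 = 10 → [5, 3, 4, 0, 10]
append buf[4]+buf[0] = 10+5 = 15 → [5, 3, 4, 0, 10, 15]
pop(3) removes 0 → [5, 3, 4, 10, 15]
reverse → [15, 10, 4, 3, 5]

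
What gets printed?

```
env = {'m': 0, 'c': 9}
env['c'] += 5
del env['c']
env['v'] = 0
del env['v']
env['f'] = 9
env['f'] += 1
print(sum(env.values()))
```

env['c'] = 9+5 = 14 → {'m': 0, 'c': 14}
del 'c' → {'m': 0}
env['v'] = 0 → {'m': 0, 'v': 0}
del 'v' → {'m': 0}
env['f'] = 9 → {'m': 0, 'f': 9}
env['f'] = 9+1 = 10 → {'m': 0, 'f': 10}
sum of values = 10

10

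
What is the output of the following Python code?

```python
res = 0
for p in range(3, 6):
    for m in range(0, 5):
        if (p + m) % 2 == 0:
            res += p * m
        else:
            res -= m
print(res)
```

p=3,m=0: odd sum, res = 0-0 = 0
p=3,m=1: even sum, res = 0+3 = 3
p=3,m=2: odd sum, res = 3-2 = 1
p=3,m=3: even sum, res = 1+9 = 10
p=3,m=4: odd sum, res = 10-4 = 6
p=4,m=0: even sum, res = 6+0 = 6
p=4,m=1: odd sum, res = 6-1 = 5
p=4,m=2: even sum, res = 5+8 = 13
p=4,m=3: odd sum, res = 13-3 = 10
p=4,m=4: even sum, res = 10+16 = 26
p=5,m=0: odd sum, res = 26-0 = 26
p=5,m=1: even sum, res = 26+5 = 31
p=5,m=2: odd sum, res = 31-2 = 29
p=5,m=3: even sum, res = 29+15 = 44
p=5,m=4: odd sum, res = 44-4 = 40

40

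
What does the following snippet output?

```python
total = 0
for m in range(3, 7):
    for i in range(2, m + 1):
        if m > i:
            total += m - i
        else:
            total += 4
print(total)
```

m=3,i=2: 3>2, total = 0+1 = 1
m=3,i=3: not 3>3, total = 1+4 = 5
m=4,i=2: 4>2, total = 5+2 = 7
m=4,i=3: 4>3, total = 7+1 = 8
m=4,i=4: not 4>4, total = 8+4 = 12
m=5,i=2: 5>2, total = 12+3 = 15
m=5,i=3: 5>3, total = 15+2 = 17
m=5,i=4: 5>4, total = 17+1 = 18
m=5,i=5: not 5>5, total = 18+4 = 22
m=6,i=2: 6>2, total = 22+4 = 26
m=6,i=3: 6>3, total = 26+3 = 29
m=6,i=4: 6>4, total = 29+2 = 31
m=6,i=5: 6>5, total = 31+1 = 32
m=6,i=6: not 6>6, total = 32+4 = 36

36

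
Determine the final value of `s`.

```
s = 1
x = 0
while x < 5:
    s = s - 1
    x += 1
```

x=0: s = 1-1 = 0
x=1: s = 0-1 = -1
x=2: s = (-1)-1 = -2
x=3: s = (-2)-1 = -3
x=4: s = (-3)-1 = -4

-4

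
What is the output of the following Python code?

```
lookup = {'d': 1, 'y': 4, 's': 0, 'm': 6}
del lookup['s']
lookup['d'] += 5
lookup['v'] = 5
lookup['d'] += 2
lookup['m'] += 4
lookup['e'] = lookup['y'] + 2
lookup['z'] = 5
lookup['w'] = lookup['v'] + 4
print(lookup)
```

{'d': 8, 'y': 4, 'm': 10, 'v': 5, 'e': 6, 'z': 5, 'w': 9}

del 's' → {'d': 1, 'y': 4, 'm': 6}
lookup['d'] = 1+5 = 6 → {'d': 6, 'y': 4, 'm': 6}
lookup['v'] = 5 → {'d': 6, 'y': 4, 'm': 6, 'v': 5}
lookup['d'] = 6+2 = 8 → {'d': 8, 'y': 4, 'm': 6, 'v': 5}
lookup['m'] = 6+4 = 10 → {'d': 8, 'y': 4, 'm': 10, 'v': 5}
lookup['e'] = lookup['y']+2 = 6 → {'d': 8, 'y': 4, 'm': 10, 'v': 5, 'e': 6}
lookup['z'] = 5 → {'d': 8, 'y': 4, 'm': 10, 'v': 5, 'e': 6, 'z': 5}
lookup['w'] = lookup['v']+4 = 9 → {'d': 8, 'y': 4, 'm': 10, 'v': 5, 'e': 6, 'z': 5, 'w': 9}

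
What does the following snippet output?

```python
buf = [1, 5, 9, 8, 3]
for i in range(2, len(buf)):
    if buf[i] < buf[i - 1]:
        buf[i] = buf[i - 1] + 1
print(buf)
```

[1, 5, 9, 10, 11]

i=2: 9>=5, unchanged → [1, 5, 9, 8, 3]
i=3: 8<9, buf[3] = 9+1 = 10 → [1, 5, 9, 10, 3]
i=4: 3<10, buf[4] = 10+1 = 11 → [1, 5, 9, 10, 11]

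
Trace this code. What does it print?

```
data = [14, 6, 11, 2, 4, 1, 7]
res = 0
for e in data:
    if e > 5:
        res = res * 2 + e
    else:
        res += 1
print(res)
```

171

e=14: >5, res = 0*2+14 = 14
e=6: >5, res = 14*2+6 = 34
e=11: >5, res = 34*2+11 = 79
e=2: not >5, res = 79+1 = 80
e=4: not >5, res = 80+1 = 81
e=1: not >5, res = 81+1 = 82
e=7: >5, res = 82*2+7 = 171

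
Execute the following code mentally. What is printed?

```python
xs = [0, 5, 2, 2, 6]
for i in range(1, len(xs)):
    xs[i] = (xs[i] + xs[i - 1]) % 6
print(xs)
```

[0, 5, 1, 3, 3]

i=1: xs[1] = (5+0)%6 = 5 → [0, 5, 2, 2, 6]
i=2: xs[2] = (2+5)%6 = 1 → [0, 5, 1, 2, 6]
i=3: xs[3] = (2+1)%6 = 3 → [0, 5, 1, 3, 6]
i=4: xs[4] = (6+3)%6 = 3 → [0, 5, 1, 3, 3]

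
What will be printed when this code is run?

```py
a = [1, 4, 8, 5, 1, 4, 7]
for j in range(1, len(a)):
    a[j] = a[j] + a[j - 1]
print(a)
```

[1, 5, 13, 18, 19, 23, 30]

j=1: a[1] = 4+1 = 5 → [1, 5, 8, 5, 1, 4, 7]
j=2: a[2] = 8+5 = 13 → [1, 5, 13, 5, 1, 4, 7]
j=3: a[3] = 5+13 = 18 → [1, 5, 13, 18, 1, 4, 7]
j=4: a[4] = 1+18 = 19 → [1, 5, 13, 18, 19, 4, 7]
j=5: a[5] = 4+19 = 23 → [1, 5, 13, 18, 19, 23, 7]
j=6: a[6] = 7+23 = 30 → [1, 5, 13, 18, 19, 23, 30]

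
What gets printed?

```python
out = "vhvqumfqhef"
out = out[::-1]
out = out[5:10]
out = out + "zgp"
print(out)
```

muqvhzgp

reverse → 'fehqfmuqvhv'
slice [5:10] → 'muqvh'
+ 'zgp' → 'muqvhzgp'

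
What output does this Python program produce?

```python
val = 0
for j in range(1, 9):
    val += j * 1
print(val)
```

j=1: val = 0+1*1 = 1
j=2: val = 1+2*1 = 3
j=3: val = 3+3*1 = 6
j=4: val = 6+4*1 = 10
j=5: val = 10+5*1 = 15
j=6: val = 15+6*1 = 21
j=7: val = 21+7*1 = 28
j=8: val = 28+8*1 = 36

36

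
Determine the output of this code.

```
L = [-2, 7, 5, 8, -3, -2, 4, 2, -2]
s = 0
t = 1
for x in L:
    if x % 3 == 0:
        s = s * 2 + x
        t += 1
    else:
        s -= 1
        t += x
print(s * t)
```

x=-2: not %3==0, s = 0-1 = -1; t=-1
x=7: not %3==0, s = (-1)-1 = -2; t=6
x=5: not %3==0, s = (-2)-1 = -3; t=11
x=8: not %3==0, s = (-3)-1 = -4; t=19
x=-3: %3==0, s = (-4)*2+(-3) = -11; t=20
x=-2: not %3==0, s = (-11)-1 = -12; t=18
x=4: not %3==0, s = (-12)-1 = -13; t=22
x=2: not %3==0, s = (-13)-1 = -14; t=24
x=-2: not %3==0, s = (-14)-1 = -15; t=22
s*t = (-15)*22 = -330

-330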